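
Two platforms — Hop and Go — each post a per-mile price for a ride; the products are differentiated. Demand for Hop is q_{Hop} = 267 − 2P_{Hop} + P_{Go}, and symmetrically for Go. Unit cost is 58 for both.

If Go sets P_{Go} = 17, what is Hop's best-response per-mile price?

Hop's profit: π = (P_{Hop} − 58)(267 − 2P_{Hop} + P_{Go}).
∂π/∂P_{Hop} = 383 − 4P_{Hop} + P_{Go} = 0 ⇒ P_{Hop} = 95.75 + 0.25P_{Go}.
At P_{Go} = 17: P_{Hop} = 95.75 + 0.25·17 = 100.

100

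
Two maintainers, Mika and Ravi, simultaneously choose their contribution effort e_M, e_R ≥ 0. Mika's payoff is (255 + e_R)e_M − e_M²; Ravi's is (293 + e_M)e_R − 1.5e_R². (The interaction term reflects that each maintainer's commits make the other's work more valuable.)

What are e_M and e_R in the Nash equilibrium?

211.6, 168.2

Expanding Mika's payoff: 255e_M + e_Re_M − e_M².
∂π/∂e_M = 255 + e_R − 2e_M = 0, so e_M = 127.5 + 0.5e_R.
Likewise for Ravi: e_R = 293/3 + (1/3)e_M.
Solving the two reaction functions simultaneously: (1 − (0.5)(1/3))e_M = 127.5 + 0.5·(293/3), so (5/6)e_M = 529/3 and e_M = 211.6.
Then e_R = 293/3 + (1/3)·211.6 = 168.2.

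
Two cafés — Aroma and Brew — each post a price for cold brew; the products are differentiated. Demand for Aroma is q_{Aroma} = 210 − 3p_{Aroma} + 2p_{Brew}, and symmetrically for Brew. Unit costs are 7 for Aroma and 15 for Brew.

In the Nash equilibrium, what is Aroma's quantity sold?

156.75

Aroma's profit: π = (p_{Aroma} − 7)(210 − 3p_{Aroma} + 2p_{Brew}).
∂π/∂p_{Aroma} = 231 − 6p_{Aroma} + 2p_{Brew} = 0 ⇒ p_{Aroma} = 38.5 + (1/3)p_{Brew}.
Similarly p_{Brew} = 42.5 + (1/3)p_{Aroma}.
Plugging p_{Brew} into Aroma's best response: p_{Aroma} = 38.5 + (1/3)(42.5 + (1/3)p_{Aroma}) ⇒ (8/9)p_{Aroma} = 158/3, so p_{Aroma} = 59.25.
Then p_{Brew} = 42.5 + (1/3)·59.25 = 62.25.
q_{Aroma} = 210 − 3·59.25 + 2·62.25 = 156.75.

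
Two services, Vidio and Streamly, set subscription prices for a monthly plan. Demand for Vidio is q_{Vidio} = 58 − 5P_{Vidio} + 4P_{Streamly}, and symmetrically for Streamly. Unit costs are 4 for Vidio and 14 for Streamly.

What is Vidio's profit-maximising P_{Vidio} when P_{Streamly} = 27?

Vidio's profit: π = (P_{Vidio} − 4)(58 − 5P_{Vidio} + 4P_{Streamly}).
∂π/∂P_{Vidio} = 78 − 10P_{Vidio} + 4P_{Streamly} = 0 ⇒ P_{Vidio} = 7.8 + 0.4P_{Streamly}.
At P_{Streamly} = 27: P_{Vidio} = 7.8 + 0.4·27 = 18.6.

18.6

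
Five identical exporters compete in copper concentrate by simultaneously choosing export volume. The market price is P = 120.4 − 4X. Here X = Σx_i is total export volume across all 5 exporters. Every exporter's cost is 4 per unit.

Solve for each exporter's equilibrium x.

4.85

A representative exporter's profit is π_i = x_i(120.4 − 4X) − 4x_i, with X = x_i + Σ_{j≠i} x_j.
First-order condition: 116.4 − 8x_i − 4Σ_{j≠i} x_j = 0.
With identical exporters, set every x_j = x: then 116.4 − 8x − 16x = 0, i.e. x = 116.4/24 = 4.85.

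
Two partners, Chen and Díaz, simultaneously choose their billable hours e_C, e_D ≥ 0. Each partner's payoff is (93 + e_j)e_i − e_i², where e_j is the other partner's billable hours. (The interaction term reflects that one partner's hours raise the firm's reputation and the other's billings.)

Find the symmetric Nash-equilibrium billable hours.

Chen's payoff is (93 + e_D)e_C − e_C².
∂π/∂e_C = 93 + e_D − 2e_C = 0, so e_C = 46.5 + 0.5e_D.
Setting e_C = e_D in the reaction function: e_C = 46.5 + 0.5e_C, so e_C = 46.5 / 0.5 = 93.

93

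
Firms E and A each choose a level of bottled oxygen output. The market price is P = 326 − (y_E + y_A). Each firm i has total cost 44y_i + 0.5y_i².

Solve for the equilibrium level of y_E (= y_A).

70.5

Firm E's profit: π = y_E(326 − (y_E + y_A)) − 44y_E − 0.5y_E².
∂π/∂y_E = 282 − 3y_E − y_A = 0, so y_E = 94 − (1/3)y_A.
Setting y_E = y_A in the reaction function: y_E = 94 − (1/3)y_E, so y_E = 94 / (4/3) = 70.5.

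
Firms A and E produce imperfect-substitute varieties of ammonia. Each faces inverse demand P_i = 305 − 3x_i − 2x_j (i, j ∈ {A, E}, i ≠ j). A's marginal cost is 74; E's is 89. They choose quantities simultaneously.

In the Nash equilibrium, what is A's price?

163.4375

Firm A's profit: π = x_A(305 − 3x_A − 2x_E) − 74x_A.
∂π/∂x_A = 231 − 6x_A − 2x_E = 0 ⇒ x_A = 38.5 − (1/3)x_E.
Similarly x_E = 36 − (1/3)x_A.
Plugging x_E into A's best response: x_A = 38.5 − (1/3)(36 − (1/3)x_A) ⇒ (8/9)x_A = 26.5, so x_A = 29.8125.
Then x_E = 36 − (1/3)·29.8125 = 26.0625.
P_A = 305 − 3·29.8125 − 2·26.0625 = 163.4375.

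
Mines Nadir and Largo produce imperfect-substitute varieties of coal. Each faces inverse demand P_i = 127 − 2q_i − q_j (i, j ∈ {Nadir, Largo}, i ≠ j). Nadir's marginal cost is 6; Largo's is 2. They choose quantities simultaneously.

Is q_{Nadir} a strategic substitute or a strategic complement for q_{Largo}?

Mine Nadir's profit: π = q_{Nadir}(127 − 2q_{Nadir} − q_{Largo}) − 6q_{Nadir}.
∂π/∂q_{Nadir} = 121 − 4q_{Nadir} − q_{Largo} = 0 ⇒ q_{Nadir} = 30.25 − 0.25q_{Largo}.
The best-response slope dq_{Nadir}/dq_{Largo} = −0.25 < 0: the reaction function is downward-sloping, so the choices are strategic substitutes.

strategic substitutes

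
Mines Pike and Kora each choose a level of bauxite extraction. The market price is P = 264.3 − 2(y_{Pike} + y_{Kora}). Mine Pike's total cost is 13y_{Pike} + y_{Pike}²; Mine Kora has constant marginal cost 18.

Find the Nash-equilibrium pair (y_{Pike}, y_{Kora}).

Mine Pike's profit: π = y_{Pike}(264.3 − 2(y_{Pike} + y_{Kora})) − 13y_{Pike} − y_{Pike}².
∂π/∂y_{Pike} = 251.3 − 6y_{Pike} − 2y_{Kora} = 0, so y_{Pike} = 2513/60 − (1/3)y_{Kora}.
For Kora: ∂π/∂y_{Kora} = 246.3 − 4y_{Kora} − 2y_{Pike} = 0 ⇒ y_{Kora} = 61.575 − 0.5y_{Pike}.
Solving the two reaction functions simultaneously: (1 − (−1/3)(−0.5))y_{Pike} = 2513/60 − (1/3)·61.575, so (5/6)y_{Pike} = 2563/120 and y_{Pike} = 25.63.
Then y_{Kora} = 61.575 − 0.5·25.63 = 48.76.

25.63, 48.76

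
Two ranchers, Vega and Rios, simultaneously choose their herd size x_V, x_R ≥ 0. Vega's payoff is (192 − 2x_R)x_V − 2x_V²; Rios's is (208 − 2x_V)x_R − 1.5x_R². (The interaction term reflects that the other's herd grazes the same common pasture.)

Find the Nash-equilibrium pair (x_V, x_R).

Expanding Vega's payoff: 192x_V − 2x_Rx_V − 2x_V².
∂π/∂x_V = 192 − 2x_R − 4x_V = 0, so x_V = 48 − 0.5x_R.
Likewise for Rios: x_R = 208/3 − (2/3)x_V.
Plugging x_R into Vega's best response: x_V = 48 − 0.5(208/3 − (2/3)x_V) ⇒ (2/3)x_V = 40/3, so x_V = 20.
Then x_R = 208/3 − (2/3)·20 = 56.

20, 56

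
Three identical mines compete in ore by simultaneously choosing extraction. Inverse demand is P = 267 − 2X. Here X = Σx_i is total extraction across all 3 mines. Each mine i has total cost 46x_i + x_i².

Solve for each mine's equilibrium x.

22.1

A representative mine's profit is π_i = x_i(267 − 2X) − 46x_i − x_i², with X = x_i + Σ_{j≠i} x_j.
First-order condition: 221 − 6x_i − 2Σ_{j≠i} x_j = 0.
In a symmetric equilibrium every mine chooses the same x, so Σ_{j≠i} x_j = 2x. The condition becomes 221 − 10x = 0, giving x = 221/10 = 22.1.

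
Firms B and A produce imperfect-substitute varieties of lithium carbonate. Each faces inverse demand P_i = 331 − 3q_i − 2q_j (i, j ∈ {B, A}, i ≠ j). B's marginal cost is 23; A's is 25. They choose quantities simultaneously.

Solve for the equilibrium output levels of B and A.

Firm B's profit: π = q_B(331 − 3q_B − 2q_A) − 23q_B.
∂π/∂q_B = 308 − 6q_B − 2q_A = 0 ⇒ q_B = 154/3 − (1/3)q_A.
Similarly q_A = 51 − (1/3)q_B.
Plugging q_A into B's best response: q_B = 154/3 − (1/3)(51 − (1/3)q_B) ⇒ (8/9)q_B = 103/3, so q_B = 38.625.
Then q_A = 51 − (1/3)·38.625 = 38.125.

38.625, 38.125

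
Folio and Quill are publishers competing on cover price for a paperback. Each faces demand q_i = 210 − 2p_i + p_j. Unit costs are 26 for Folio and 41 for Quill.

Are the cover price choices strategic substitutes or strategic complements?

strategic complements

Folio's profit: π = (p_{Folio} − 26)(210 − 2p_{Folio} + p_{Quill}).
∂π/∂p_{Folio} = 262 − 4p_{Folio} + p_{Quill} = 0 ⇒ p_{Folio} = 65.5 + 0.25p_{Quill}.
The best-response slope dp_{Folio}/dp_{Quill} = 0.25 > 0: the reaction function is upward-sloping, so the choices are strategic complements.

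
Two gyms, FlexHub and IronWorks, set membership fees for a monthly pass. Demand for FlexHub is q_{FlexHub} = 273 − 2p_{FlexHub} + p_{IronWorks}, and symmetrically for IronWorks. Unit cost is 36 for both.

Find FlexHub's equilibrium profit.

12482

FlexHub's profit: π = (p_{FlexHub} − 36)(273 − 2p_{FlexHub} + p_{IronWorks}).
∂π/∂p_{FlexHub} = 345 − 4p_{FlexHub} + p_{IronWorks} = 0 ⇒ p_{FlexHub} = 86.25 + 0.25p_{IronWorks}.
By symmetry p_{IronWorks} = p_{FlexHub}; substituting into the reaction function, 0.75p_{FlexHub} = 86.25 and p_{FlexHub} = 115.
q_{FlexHub} = 273 − 2·115 + 115 = 158.
Profit = (115 − 36)·158 = 12482.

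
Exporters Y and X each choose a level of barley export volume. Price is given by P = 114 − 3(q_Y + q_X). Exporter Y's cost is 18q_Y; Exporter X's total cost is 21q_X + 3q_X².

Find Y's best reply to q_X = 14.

9

Exporter Y's profit: π = q_Y(114 − 3(q_Y + q_X)) − 18q_Y.
∂π/∂q_Y = 96 − 6q_Y − 3q_X = 0, so q_Y = 16 − 0.5q_X.
At q_X = 14: q_Y = 16 − 0.5·14 = 9.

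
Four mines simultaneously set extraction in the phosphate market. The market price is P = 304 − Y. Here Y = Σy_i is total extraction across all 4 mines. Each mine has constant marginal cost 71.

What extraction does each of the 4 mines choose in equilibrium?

46.6

A representative mine's profit is π_i = y_i(304 − Y) − 71y_i, with Y = y_i + Σ_{j≠i} y_j.
First-order condition: 233 − 2y_i − Σ_{j≠i} y_j = 0.
Imposing symmetry (y_j = y for all j) turns Σ_{j≠i} y_j into 3y, so 233 = 5y and y = 46.6.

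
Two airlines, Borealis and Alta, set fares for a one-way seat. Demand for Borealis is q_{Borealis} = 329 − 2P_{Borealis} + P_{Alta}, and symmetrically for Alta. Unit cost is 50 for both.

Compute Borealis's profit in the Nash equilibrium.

Borealis's profit: π = (P_{Borealis} − 50)(329 − 2P_{Borealis} + P_{Alta}).
∂π/∂P_{Borealis} = 429 − 4P_{Borealis} + P_{Alta} = 0 ⇒ P_{Borealis} = 107.25 + 0.25P_{Alta}.
By symmetry P_{Alta} = P_{Borealis}; substituting into the reaction function, 0.75P_{Borealis} = 107.25 and P_{Borealis} = 143.
q_{Borealis} = 329 − 2·143 + 143 = 186.
Profit = (143 − 50)·186 = 17298.

17298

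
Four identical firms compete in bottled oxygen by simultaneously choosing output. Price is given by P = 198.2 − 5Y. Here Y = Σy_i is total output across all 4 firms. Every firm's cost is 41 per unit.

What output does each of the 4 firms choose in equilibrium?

A representative firm's profit is π_i = y_i(198.2 − 5Y) − 41y_i, with Y = y_i + Σ_{j≠i} y_j.
First-order condition: 157.2 − 10y_i − 5Σ_{j≠i} y_j = 0.
In a symmetric equilibrium every firm chooses the same y, so Σ_{j≠i} y_j = 3y. The condition becomes 157.2 − 25y = 0, giving y = 157.2/25 = 6.288.

6.288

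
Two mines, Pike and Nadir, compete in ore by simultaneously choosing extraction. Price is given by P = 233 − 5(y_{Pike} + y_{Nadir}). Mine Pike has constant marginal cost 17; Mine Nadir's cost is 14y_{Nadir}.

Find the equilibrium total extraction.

29

Mine Pike's profit: π = y_{Pike}(233 − 5(y_{Pike} + y_{Nadir})) − 17y_{Pike}.
∂π/∂y_{Pike} = 216 − 10y_{Pike} − 5y_{Nadir} = 0, so y_{Pike} = 21.6 − 0.5y_{Nadir}.
By the same steps for Nadir: y_{Nadir} = 21.9 − 0.5y_{Pike}.
Plugging y_{Nadir} into Pike's best response: y_{Pike} = 21.6 − 0.5(21.9 − 0.5y_{Pike}) ⇒ 0.75y_{Pike} = 10.65, so y_{Pike} = 14.2.
Then y_{Nadir} = 21.9 − 0.5·14.2 = 14.8.
Total extraction: 14.2 + 14.8 = 29.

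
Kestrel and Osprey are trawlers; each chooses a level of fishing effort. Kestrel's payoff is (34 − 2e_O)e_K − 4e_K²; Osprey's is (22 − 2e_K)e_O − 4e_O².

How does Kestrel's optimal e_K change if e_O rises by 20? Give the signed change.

-5

Expanding Kestrel's payoff: 34e_K − 2e_Oe_K − 4e_K².
∂π/∂e_K = 34 − 2e_O − 8e_K = 0, so e_K = 4.25 − 0.25e_O.
The reaction-function slope is −0.25, so a 20-unit rise in e_O moves e_K by −0.25 × 20 = −5. Kestrel's best response falls — the actions are strategic substitutes.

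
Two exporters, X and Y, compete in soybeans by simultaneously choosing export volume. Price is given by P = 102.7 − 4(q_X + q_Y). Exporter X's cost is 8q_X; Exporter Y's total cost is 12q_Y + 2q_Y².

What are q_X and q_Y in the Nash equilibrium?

9.67, 4.335

Exporter X's profit: π = q_X(102.7 − 4(q_X + q_Y)) − 8q_X.
∂π/∂q_X = 94.7 − 8q_X − 4q_Y = 0, so q_X = 11.8375 − 0.5q_Y.
For Y: ∂π/∂q_Y = 90.7 − 12q_Y − 4q_X = 0 ⇒ q_Y = 907/120 − (1/3)q_X.
Solving the two reaction functions simultaneously: (1 − (−0.5)(−1/3))q_X = 11.8375 − 0.5·(907/120), so (5/6)q_X = 967/120 and q_X = 9.67.
Then q_Y = 907/120 − (1/3)·9.67 = 4.335.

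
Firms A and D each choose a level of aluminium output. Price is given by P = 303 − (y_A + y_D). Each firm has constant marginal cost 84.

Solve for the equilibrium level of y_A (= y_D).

Firm A's profit: π = y_A(303 − (y_A + y_D)) − 84y_A.
∂π/∂y_A = 219 − 2y_A − y_D = 0, so y_A = 109.5 − 0.5y_D.
The game is symmetric, so in equilibrium y_D = y_A: the reaction function gives 1.5y_A = 109.5, hence y_A = 73.

73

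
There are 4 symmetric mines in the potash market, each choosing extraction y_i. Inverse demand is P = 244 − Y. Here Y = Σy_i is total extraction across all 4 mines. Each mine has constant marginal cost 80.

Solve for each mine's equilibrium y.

32.8

A representative mine's profit is π_i = y_i(244 − Y) − 80y_i, with Y = y_i + Σ_{j≠i} y_j.
First-order condition: 164 − 2y_i − Σ_{j≠i} y_j = 0.
In a symmetric equilibrium every mine chooses the same y, so Σ_{j≠i} y_j = 3y. The condition becomes 164 − 5y = 0, giving y = 164/5 = 32.8.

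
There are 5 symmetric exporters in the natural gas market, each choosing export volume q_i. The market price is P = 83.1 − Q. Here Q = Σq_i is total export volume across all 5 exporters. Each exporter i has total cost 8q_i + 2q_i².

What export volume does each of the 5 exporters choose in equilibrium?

7.51

A representative exporter's profit is π_i = q_i(83.1 − Q) − 8q_i − 2q_i², with Q = q_i + Σ_{j≠i} q_j.
First-order condition: 75.1 − 6q_i − Σ_{j≠i} q_j = 0.
With identical exporters, set every q_j = q: then 75.1 − 6q − 4q = 0, i.e. q = 75.1/10 = 7.51.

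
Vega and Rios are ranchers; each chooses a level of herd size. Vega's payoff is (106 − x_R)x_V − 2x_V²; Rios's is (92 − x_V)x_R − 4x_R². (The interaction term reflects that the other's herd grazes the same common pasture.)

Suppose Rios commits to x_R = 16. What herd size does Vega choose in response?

Expanding Vega's payoff: 106x_V − x_Rx_V − 2x_V².
∂π/∂x_V = 106 − x_R − 4x_V = 0, so x_V = 26.5 − 0.25x_R.
At x_R = 16: x_V = 26.5 − 0.25·16 = 22.5.

22.5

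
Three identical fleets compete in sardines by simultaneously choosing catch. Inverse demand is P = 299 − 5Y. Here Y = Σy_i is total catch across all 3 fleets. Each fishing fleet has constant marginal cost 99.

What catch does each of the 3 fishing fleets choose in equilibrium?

A representative fishing fleet's profit is π_i = y_i(299 − 5Y) − 99y_i, with Y = y_i + Σ_{j≠i} y_j.
First-order condition: 200 − 10y_i − 5Σ_{j≠i} y_j = 0.
Imposing symmetry (y_j = y for all j) turns Σ_{j≠i} y_j into 2y, so 200 = 20y and y = 10.

10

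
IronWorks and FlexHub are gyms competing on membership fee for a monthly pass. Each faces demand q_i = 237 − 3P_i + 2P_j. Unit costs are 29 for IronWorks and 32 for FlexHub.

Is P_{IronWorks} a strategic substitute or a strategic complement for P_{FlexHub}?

IronWorks's profit: π = (P_{IronWorks} − 29)(237 − 3P_{IronWorks} + 2P_{FlexHub}).
∂π/∂P_{IronWorks} = 324 − 6P_{IronWorks} + 2P_{FlexHub} = 0 ⇒ P_{IronWorks} = 54 + (1/3)P_{FlexHub}.
The best-response slope dP_{IronWorks}/dP_{FlexHub} = 1/3 > 0: the reaction function is upward-sloping, so the choices are strategic complements.

strategic complements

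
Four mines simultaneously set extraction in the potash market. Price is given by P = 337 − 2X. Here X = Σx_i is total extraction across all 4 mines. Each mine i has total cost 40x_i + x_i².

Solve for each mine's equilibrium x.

24.75

A representative mine's profit is π_i = x_i(337 − 2X) − 40x_i − x_i², with X = x_i + Σ_{j≠i} x_j.
First-order condition: 297 − 6x_i − 2Σ_{j≠i} x_j = 0.
With identical mines, set every x_j = x: then 297 − 6x − 6x = 0, i.e. x = 297/12 = 24.75.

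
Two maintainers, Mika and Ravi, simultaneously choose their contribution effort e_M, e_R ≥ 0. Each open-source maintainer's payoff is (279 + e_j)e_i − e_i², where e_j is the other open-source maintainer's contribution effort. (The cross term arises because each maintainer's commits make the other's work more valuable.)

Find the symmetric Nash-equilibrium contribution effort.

Mika's payoff is (279 + e_R)e_M − e_M².
∂π/∂e_M = 279 + e_R − 2e_M = 0, so e_M = 139.5 + 0.5e_R.
By symmetry e_R = e_M; substituting into the reaction function, 0.5e_M = 139.5 and e_M = 279.

279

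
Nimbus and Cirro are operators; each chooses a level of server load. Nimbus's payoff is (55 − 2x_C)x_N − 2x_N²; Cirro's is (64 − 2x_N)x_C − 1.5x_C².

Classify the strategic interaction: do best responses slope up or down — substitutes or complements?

Expanding Nimbus's payoff: 55x_N − 2x_Cx_N − 2x_N².
∂π/∂x_N = 55 − 2x_C − 4x_N = 0, so x_N = 13.75 − 0.5x_C.
The best-response slope dx_N/dx_C = −0.5 < 0: the reaction function is downward-sloping, so the choices are strategic substitutes.

strategic substitutes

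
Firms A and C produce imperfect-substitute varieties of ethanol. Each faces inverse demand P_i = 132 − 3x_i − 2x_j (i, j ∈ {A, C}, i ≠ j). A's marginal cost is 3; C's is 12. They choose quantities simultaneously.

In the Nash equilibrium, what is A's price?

Firm A's profit: π = x_A(132 − 3x_A − 2x_C) − 3x_A.
∂π/∂x_A = 129 − 6x_A − 2x_C = 0 ⇒ x_A = 21.5 − (1/3)x_C.
Similarly x_C = 20 − (1/3)x_A.
Solving the two reaction functions simultaneously: (1 − (−1/3)(−1/3))x_A = 21.5 − (1/3)·20, so (8/9)x_A = 89/6 and x_A = 16.6875.
Then x_C = 20 − (1/3)·16.6875 = 14.4375.
P_A = 132 − 3·16.6875 − 2·14.4375 = 53.0625.

53.0625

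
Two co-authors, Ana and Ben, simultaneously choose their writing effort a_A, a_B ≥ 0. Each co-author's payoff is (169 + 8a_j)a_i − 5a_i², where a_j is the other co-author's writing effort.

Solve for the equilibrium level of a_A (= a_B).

84.5

Ana's payoff is (169 + 8a_B)a_A − 5a_A².
∂π/∂a_A = 169 + 8a_B − 10a_A = 0, so a_A = 16.9 + 0.8a_B.
Setting a_A = a_B in the reaction function: a_A = 16.9 + 0.8a_A, so a_A = 16.9 / 0.2 = 84.5.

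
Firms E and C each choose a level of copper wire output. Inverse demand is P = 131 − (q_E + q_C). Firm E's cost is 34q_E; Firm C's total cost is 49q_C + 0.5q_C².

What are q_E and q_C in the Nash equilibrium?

41.8, 13.4

Firm E's profit: π = q_E(131 − (q_E + q_C)) − 34q_E.
∂π/∂q_E = 97 − 2q_E − q_C = 0, so q_E = 48.5 − 0.5q_C.
For C: ∂π/∂q_C = 82 − 3q_C − q_E = 0 ⇒ q_C = 82/3 − (1/3)q_E.
Substituting the second reaction function into the first: q_E = 48.5 − 0.5(82/3 − (1/3)q_E), which gives (5/6)q_E = 209/6 ⇒ q_E = 41.8.
Then q_C = 82/3 − (1/3)·41.8 = 13.4.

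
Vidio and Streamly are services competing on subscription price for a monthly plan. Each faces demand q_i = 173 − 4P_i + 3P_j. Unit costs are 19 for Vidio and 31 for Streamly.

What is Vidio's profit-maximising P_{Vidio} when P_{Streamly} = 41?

Vidio's profit: π = (P_{Vidio} − 19)(173 − 4P_{Vidio} + 3P_{Streamly}).
∂π/∂P_{Vidio} = 249 − 8P_{Vidio} + 3P_{Streamly} = 0 ⇒ P_{Vidio} = 31.125 + 0.375P_{Streamly}.
At P_{Streamly} = 41: P_{Vidio} = 31.125 + 0.375·41 = 46.5.

46.5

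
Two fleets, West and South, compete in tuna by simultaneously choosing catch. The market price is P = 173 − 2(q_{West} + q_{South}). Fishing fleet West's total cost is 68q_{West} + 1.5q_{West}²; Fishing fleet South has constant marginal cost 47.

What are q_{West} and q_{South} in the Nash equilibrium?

7, 28

Fishing fleet West's profit: π = q_{West}(173 − 2(q_{West} + q_{South})) − 68q_{West} − 1.5q_{West}².
∂π/∂q_{West} = 105 − 7q_{West} − 2q_{South} = 0, so q_{West} = 15 − (2/7)q_{South}.
For South: ∂π/∂q_{South} = 126 − 4q_{South} − 2q_{West} = 0 ⇒ q_{South} = 31.5 − 0.5q_{West}.
Solving the two reaction functions simultaneously: (1 − (−2/7)(−0.5))q_{West} = 15 − (2/7)·31.5, so (6/7)q_{West} = 6 and q_{West} = 7.
Then q_{South} = 31.5 − 0.5·7 = 28.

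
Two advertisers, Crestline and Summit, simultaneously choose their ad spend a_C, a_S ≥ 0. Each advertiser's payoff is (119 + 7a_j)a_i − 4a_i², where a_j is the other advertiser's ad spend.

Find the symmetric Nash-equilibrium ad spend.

119

Crestline's payoff is (119 + 7a_S)a_C − 4a_C².
∂π/∂a_C = 119 + 7a_S − 8a_C = 0, so a_C = 14.875 + 0.875a_S.
By symmetry a_S = a_C; substituting into the reaction function, 0.125a_C = 14.875 and a_C = 119.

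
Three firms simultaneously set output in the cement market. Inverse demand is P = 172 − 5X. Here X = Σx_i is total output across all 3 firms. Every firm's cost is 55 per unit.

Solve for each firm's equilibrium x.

A representative firm's profit is π_i = x_i(172 − 5X) − 55x_i, with X = x_i + Σ_{j≠i} x_j.
First-order condition: 117 − 10x_i − 5Σ_{j≠i} x_j = 0.
With identical firms, set every x_j = x: then 117 − 10x − 10x = 0, i.e. x = 117/20 = 5.85.

5.85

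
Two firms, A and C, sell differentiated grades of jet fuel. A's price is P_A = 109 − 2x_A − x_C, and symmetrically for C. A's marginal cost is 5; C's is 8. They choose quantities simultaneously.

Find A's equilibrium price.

Firm A's profit: π = x_A(109 − 2x_A − x_C) − 5x_A.
∂π/∂x_A = 104 − 4x_A − x_C = 0 ⇒ x_A = 26 − 0.25x_C.
Similarly x_C = 25.25 − 0.25x_A.
Substituting the second reaction function into the first: x_A = 26 − 0.25(25.25 − 0.25x_A), which gives 0.9375x_A = 19.6875 ⇒ x_A = 21.
Then x_C = 25.25 − 0.25·21 = 20.
P_A = 109 − 2·21 − 20 = 47.

47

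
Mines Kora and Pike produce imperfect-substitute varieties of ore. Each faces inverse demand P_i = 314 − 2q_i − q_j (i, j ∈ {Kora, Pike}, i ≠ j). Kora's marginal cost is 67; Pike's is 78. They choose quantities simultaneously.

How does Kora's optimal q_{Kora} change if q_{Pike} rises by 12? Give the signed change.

-3

Mine Kora's profit: π = q_{Kora}(314 − 2q_{Kora} − q_{Pike}) − 67q_{Kora}.
∂π/∂q_{Kora} = 247 − 4q_{Kora} − q_{Pike} = 0 ⇒ q_{Kora} = 61.75 − 0.25q_{Pike}.
The reaction-function slope is −0.25, so a 12-unit rise in q_{Pike} moves q_{Kora} by −0.25 × 12 = −3. Kora's best response falls — the actions are strategic substitutes.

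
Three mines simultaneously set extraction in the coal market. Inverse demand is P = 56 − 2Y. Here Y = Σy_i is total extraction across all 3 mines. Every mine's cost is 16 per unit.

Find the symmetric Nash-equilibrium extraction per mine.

5

A representative mine's profit is π_i = y_i(56 − 2Y) − 16y_i, with Y = y_i + Σ_{j≠i} y_j.
First-order condition: 40 − 4y_i − 2Σ_{j≠i} y_j = 0.
Imposing symmetry (y_j = y for all j) turns Σ_{j≠i} y_j into 2y, so 40 = 8y and y = 5.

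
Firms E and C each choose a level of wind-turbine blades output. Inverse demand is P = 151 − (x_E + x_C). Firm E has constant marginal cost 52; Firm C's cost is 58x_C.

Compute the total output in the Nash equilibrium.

64

Firm E's profit: π = x_E(151 − (x_E + x_C)) − 52x_E.
∂π/∂x_E = 99 − 2x_E − x_C = 0, so x_E = 49.5 − 0.5x_C.
By the same steps for C: x_C = 46.5 − 0.5x_E.
Plugging x_C into E's best response: x_E = 49.5 − 0.5(46.5 − 0.5x_E) ⇒ 0.75x_E = 26.25, so x_E = 35.
Then x_C = 46.5 − 0.5·35 = 29.
Total output: 35 + 29 = 64.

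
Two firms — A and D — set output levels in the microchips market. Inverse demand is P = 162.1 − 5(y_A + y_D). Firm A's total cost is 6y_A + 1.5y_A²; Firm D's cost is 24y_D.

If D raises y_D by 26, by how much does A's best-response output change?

Firm A's profit: π = y_A(162.1 − 5(y_A + y_D)) − 6y_A − 1.5y_A².
∂π/∂y_A = 156.1 − 13y_A − 5y_D = 0, so y_A = 1561/130 − (5/13)y_D.
The reaction-function slope is −5/13, so a 26-unit rise in y_D moves y_A by −5/13 × 26 = −10. A's best response falls — the actions are strategic substitutes.

-10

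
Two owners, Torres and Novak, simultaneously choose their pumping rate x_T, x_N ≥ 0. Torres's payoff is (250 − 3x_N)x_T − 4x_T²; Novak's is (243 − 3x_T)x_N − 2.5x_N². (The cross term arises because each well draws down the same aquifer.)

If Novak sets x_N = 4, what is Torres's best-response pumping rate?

Expanding Torres's payoff: 250x_T − 3x_Nx_T − 4x_T².
∂π/∂x_T = 250 − 3x_N − 8x_T = 0, so x_T = 31.25 − 0.375x_N.
At x_N = 4: x_T = 31.25 − 0.375·4 = 29.75.

29.75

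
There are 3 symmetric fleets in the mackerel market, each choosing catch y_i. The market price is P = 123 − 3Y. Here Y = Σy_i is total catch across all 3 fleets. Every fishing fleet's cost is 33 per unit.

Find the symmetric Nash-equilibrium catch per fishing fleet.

7.5

A representative fishing fleet's profit is π_i = y_i(123 − 3Y) − 33y_i, with Y = y_i + Σ_{j≠i} y_j.
First-order condition: 90 − 6y_i − 3Σ_{j≠i} y_j = 0.
Imposing symmetry (y_j = y for all j) turns Σ_{j≠i} y_j into 2y, so 90 = 12y and y = 7.5.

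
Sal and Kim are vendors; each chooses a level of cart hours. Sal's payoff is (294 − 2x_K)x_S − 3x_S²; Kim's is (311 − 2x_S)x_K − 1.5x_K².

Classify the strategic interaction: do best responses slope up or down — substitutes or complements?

Expanding Sal's payoff: 294x_S − 2x_Kx_S − 3x_S².
∂π/∂x_S = 294 − 2x_K − 6x_S = 0, so x_S = 49 − (1/3)x_K.
The best-response slope dx_S/dx_K = −1/3 < 0: the reaction function is downward-sloping, so the choices are strategic substitutes.

strategic substitutes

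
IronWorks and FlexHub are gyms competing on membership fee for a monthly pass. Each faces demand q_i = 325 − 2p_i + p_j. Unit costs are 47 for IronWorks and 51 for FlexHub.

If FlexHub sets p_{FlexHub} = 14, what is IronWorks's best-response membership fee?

IronWorks's profit: π = (p_{IronWorks} − 47)(325 − 2p_{IronWorks} + p_{FlexHub}).
∂π/∂p_{IronWorks} = 419 − 4p_{IronWorks} + p_{FlexHub} = 0 ⇒ p_{IronWorks} = 104.75 + 0.25p_{FlexHub}.
At p_{FlexHub} = 14: p_{IronWorks} = 104.75 + 0.25·14 = 108.25.

108.25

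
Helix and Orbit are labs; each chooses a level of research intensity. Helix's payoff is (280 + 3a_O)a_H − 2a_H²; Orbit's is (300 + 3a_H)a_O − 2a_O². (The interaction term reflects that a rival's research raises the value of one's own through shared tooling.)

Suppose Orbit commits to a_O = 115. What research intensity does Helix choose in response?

Expanding Helix's payoff: 280a_H + 3a_Oa_H − 2a_H².
∂π/∂a_H = 280 + 3a_O − 4a_H = 0, so a_H = 70 + 0.75a_O.
At a_O = 115: a_H = 70 + 0.75·115 = 156.25.

156.25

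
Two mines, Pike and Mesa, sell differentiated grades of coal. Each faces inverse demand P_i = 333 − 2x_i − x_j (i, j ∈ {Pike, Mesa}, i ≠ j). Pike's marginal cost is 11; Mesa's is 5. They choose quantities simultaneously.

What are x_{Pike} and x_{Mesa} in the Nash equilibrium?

Mine Pike's profit: π = x_{Pike}(333 − 2x_{Pike} − x_{Mesa}) − 11x_{Pike}.
∂π/∂x_{Pike} = 322 − 4x_{Pike} − x_{Mesa} = 0 ⇒ x_{Pike} = 80.5 − 0.25x_{Mesa}.
Similarly x_{Mesa} = 82 − 0.25x_{Pike}.
Solving the two reaction functions simultaneously: (1 − (−0.25)(−0.25))x_{Pike} = 80.5 − 0.25·82, so 0.9375x_{Pike} = 60 and x_{Pike} = 64.
Then x_{Mesa} = 82 − 0.25·64 = 66.

64, 66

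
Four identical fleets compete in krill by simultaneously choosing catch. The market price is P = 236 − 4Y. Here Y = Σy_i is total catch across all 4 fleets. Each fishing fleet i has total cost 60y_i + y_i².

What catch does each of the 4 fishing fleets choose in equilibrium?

8

A representative fishing fleet's profit is π_i = y_i(236 − 4Y) − 60y_i − y_i², with Y = y_i + Σ_{j≠i} y_j.
First-order condition: 176 − 10y_i − 4Σ_{j≠i} y_j = 0.
In a symmetric equilibrium every fishing fleet chooses the same y, so Σ_{j≠i} y_j = 3y. The condition becomes 176 − 22y = 0, giving y = 176/22 = 8.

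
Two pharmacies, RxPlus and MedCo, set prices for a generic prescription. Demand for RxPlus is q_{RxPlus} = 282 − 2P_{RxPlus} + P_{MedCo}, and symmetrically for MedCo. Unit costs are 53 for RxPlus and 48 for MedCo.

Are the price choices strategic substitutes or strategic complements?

RxPlus's profit: π = (P_{RxPlus} − 53)(282 − 2P_{RxPlus} + P_{MedCo}).
∂π/∂P_{RxPlus} = 388 − 4P_{RxPlus} + P_{MedCo} = 0 ⇒ P_{RxPlus} = 97 + 0.25P_{MedCo}.
The best-response slope dP_{RxPlus}/dP_{MedCo} = 0.25 > 0: the reaction function is upward-sloping, so the choices are strategic complements.

strategic complements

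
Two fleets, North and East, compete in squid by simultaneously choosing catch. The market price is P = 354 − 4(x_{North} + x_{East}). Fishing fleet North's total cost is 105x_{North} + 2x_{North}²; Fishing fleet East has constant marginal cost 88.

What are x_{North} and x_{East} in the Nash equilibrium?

11.6, 27.45

Fishing fleet North's profit: π = x_{North}(354 − 4(x_{North} + x_{East})) − 105x_{North} − 2x_{North}².
∂π/∂x_{North} = 249 − 12x_{North} − 4x_{East} = 0, so x_{North} = 20.75 − (1/3)x_{East}.
For East: ∂π/∂x_{East} = 266 − 8x_{East} − 4x_{North} = 0 ⇒ x_{East} = 33.25 − 0.5x_{North}.
Substituting the second reaction function into the first: x_{North} = 20.75 − (1/3)(33.25 − 0.5x_{North}), which gives (5/6)x_{North} = 29/3 ⇒ x_{North} = 11.6.
Then x_{East} = 33.25 − 0.5·11.6 = 27.45.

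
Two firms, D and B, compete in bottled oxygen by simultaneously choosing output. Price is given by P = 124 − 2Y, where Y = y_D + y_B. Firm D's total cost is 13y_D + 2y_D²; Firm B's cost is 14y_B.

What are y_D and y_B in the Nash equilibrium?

Firm D's profit: π = y_D(124 − 2(y_D + y_B)) − 13y_D − 2y_D².
∂π/∂y_D = 111 − 8y_D − 2y_B = 0, so y_D = 13.875 − 0.25y_B.
For B: ∂π/∂y_B = 110 − 4y_B − 2y_D = 0 ⇒ y_B = 27.5 − 0.5y_D.
Plugging y_B into D's best response: y_D = 13.875 − 0.25(27.5 − 0.5y_D) ⇒ 0.875y_D = 7, so y_D = 8.
Then y_B = 27.5 − 0.5·8 = 23.5.

8, 23.5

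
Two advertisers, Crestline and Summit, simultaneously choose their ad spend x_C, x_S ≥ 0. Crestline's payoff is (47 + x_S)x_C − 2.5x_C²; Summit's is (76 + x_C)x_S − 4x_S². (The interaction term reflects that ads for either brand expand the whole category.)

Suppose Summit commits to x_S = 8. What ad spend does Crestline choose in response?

11

Expanding Crestline's payoff: 47x_C + x_Sx_C − 2.5x_C².
∂π/∂x_C = 47 + x_S − 5x_C = 0, so x_C = 9.4 + 0.2x_S.
At x_S = 8: x_C = 9.4 + 0.2·8 = 11.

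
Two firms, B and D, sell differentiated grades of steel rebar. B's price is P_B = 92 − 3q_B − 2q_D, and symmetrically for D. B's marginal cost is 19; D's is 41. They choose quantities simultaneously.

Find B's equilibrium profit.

330.75

Firm B's profit: π = q_B(92 − 3q_B − 2q_D) − 19q_B.
∂π/∂q_B = 73 − 6q_B − 2q_D = 0 ⇒ q_B = 73/6 − (1/3)q_D.
Similarly q_D = 8.5 − (1/3)q_B.
Plugging q_D into B's best response: q_B = 73/6 − (1/3)(8.5 − (1/3)q_B) ⇒ (8/9)q_B = 28/3, so q_B = 10.5.
Then q_D = 8.5 − (1/3)·10.5 = 5.
P_B = 92 − 3·10.5 − 2·5 = 50.5.
Profit = (50.5 − 19)·10.5 = 330.75.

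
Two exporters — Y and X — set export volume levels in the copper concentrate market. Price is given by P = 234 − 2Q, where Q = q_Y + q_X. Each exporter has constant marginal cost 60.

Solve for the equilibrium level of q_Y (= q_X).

29

Exporter Y's profit: π = q_Y(234 − 2(q_Y + q_X)) − 60q_Y.
∂π/∂q_Y = 174 − 4q_Y − 2q_X = 0, so q_Y = 43.5 − 0.5q_X.
By symmetry q_X = q_Y; substituting into the reaction function, 1.5q_Y = 43.5 and q_Y = 29.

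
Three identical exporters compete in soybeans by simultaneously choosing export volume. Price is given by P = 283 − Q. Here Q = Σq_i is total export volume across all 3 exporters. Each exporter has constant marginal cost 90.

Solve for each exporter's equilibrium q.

A representative exporter's profit is π_i = q_i(283 − Q) − 90q_i, with Q = q_i + Σ_{j≠i} q_j.
First-order condition: 193 − 2q_i − Σ_{j≠i} q_j = 0.
With identical exporters, set every q_j = q: then 193 − 2q − 2q = 0, i.e. q = 193/4 = 48.25.

48.25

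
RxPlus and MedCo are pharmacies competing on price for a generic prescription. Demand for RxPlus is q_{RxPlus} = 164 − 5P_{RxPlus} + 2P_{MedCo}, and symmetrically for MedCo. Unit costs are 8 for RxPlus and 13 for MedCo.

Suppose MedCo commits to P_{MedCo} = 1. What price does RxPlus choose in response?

20.6

RxPlus's profit: π = (P_{RxPlus} − 8)(164 − 5P_{RxPlus} + 2P_{MedCo}).
∂π/∂P_{RxPlus} = 204 − 10P_{RxPlus} + 2P_{MedCo} = 0 ⇒ P_{RxPlus} = 20.4 + 0.2P_{MedCo}.
At P_{MedCo} = 1: P_{RxPlus} = 20.4 + 0.2·1 = 20.6.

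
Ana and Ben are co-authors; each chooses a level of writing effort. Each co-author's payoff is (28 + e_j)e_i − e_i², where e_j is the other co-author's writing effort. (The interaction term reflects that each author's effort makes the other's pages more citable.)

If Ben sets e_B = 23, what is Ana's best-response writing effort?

25.5

Ana's payoff is (28 + e_B)e_A − e_A².
∂π/∂e_A = 28 + e_B − 2e_A = 0, so e_A = 14 + 0.5e_B.
At e_B = 23: e_A = 14 + 0.5·23 = 25.5.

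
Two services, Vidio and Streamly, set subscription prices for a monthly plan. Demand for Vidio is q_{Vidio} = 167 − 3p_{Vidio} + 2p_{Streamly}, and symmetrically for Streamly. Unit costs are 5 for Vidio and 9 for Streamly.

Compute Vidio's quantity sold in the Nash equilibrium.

123.75

Vidio's profit: π = (p_{Vidio} − 5)(167 − 3p_{Vidio} + 2p_{Streamly}).
∂π/∂p_{Vidio} = 182 − 6p_{Vidio} + 2p_{Streamly} = 0 ⇒ p_{Vidio} = 91/3 + (1/3)p_{Streamly}.
Similarly p_{Streamly} = 97/3 + (1/3)p_{Vidio}.
Solving the two reaction functions simultaneously: (1 − (1/3)(1/3))p_{Vidio} = 91/3 + (1/3)·(97/3), so (8/9)p_{Vidio} = 370/9 and p_{Vidio} = 46.25.
Then p_{Streamly} = 97/3 + (1/3)·46.25 = 47.75.
q_{Vidio} = 167 − 3·46.25 + 2·47.75 = 123.75.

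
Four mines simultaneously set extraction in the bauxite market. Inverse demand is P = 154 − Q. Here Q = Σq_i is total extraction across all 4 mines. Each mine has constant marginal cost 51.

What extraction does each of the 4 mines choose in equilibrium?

20.6

A representative mine's profit is π_i = q_i(154 − Q) − 51q_i, with Q = q_i + Σ_{j≠i} q_j.
First-order condition: 103 − 2q_i − Σ_{j≠i} q_j = 0.
In a symmetric equilibrium every mine chooses the same q, so Σ_{j≠i} q_j = 3q. The condition becomes 103 − 5q = 0, giving q = 103/5 = 20.6.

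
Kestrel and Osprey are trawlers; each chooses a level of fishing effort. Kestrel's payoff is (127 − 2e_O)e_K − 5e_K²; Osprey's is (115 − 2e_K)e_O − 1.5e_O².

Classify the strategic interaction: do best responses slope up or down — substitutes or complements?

strategic substitutes

Expanding Kestrel's payoff: 127e_K − 2e_Oe_K − 5e_K².
∂π/∂e_K = 127 − 2e_O − 10e_K = 0, so e_K = 12.7 − 0.2e_O.
The best-response slope de_K/de_O = −0.2 < 0: the reaction function is downward-sloping, so the choices are strategic substitutes.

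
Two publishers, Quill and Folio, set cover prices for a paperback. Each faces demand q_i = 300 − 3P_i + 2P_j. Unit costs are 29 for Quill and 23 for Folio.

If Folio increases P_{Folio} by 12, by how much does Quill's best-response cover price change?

4

Quill's profit: π = (P_{Quill} − 29)(300 − 3P_{Quill} + 2P_{Folio}).
∂π/∂P_{Quill} = 387 − 6P_{Quill} + 2P_{Folio} = 0 ⇒ P_{Quill} = 64.5 + (1/3)P_{Folio}.
The reaction-function slope is 1/3, so a 12-unit rise in P_{Folio} moves P_{Quill} by 1/3 × 12 = 4. Quill's best response rises — the actions are strategic complements.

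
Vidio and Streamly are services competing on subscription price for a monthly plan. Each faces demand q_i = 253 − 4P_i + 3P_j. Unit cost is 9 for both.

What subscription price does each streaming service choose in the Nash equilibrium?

57.8

Vidio's profit: π = (P_{Vidio} − 9)(253 − 4P_{Vidio} + 3P_{Streamly}).
∂π/∂P_{Vidio} = 289 − 8P_{Vidio} + 3P_{Streamly} = 0 ⇒ P_{Vidio} = 36.125 + 0.375P_{Streamly}.
By symmetry P_{Streamly} = P_{Vidio}; substituting into the reaction function, 0.625P_{Vidio} = 36.125 and P_{Vidio} = 57.8.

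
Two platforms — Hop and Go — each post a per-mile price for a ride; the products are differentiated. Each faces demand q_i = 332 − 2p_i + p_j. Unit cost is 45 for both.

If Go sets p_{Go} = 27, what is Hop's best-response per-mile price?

Hop's profit: π = (p_{Hop} − 45)(332 − 2p_{Hop} + p_{Go}).
∂π/∂p_{Hop} = 422 − 4p_{Hop} + p_{Go} = 0 ⇒ p_{Hop} = 105.5 + 0.25p_{Go}.
At p_{Go} = 27: p_{Hop} = 105.5 + 0.25·27 = 112.25.

112.25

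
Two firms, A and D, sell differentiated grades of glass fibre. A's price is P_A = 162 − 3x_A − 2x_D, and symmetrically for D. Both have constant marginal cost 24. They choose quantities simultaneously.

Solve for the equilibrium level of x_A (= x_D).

Firm A's profit: π = x_A(162 − 3x_A − 2x_D) − 24x_A.
∂π/∂x_A = 138 − 6x_A − 2x_D = 0 ⇒ x_A = 23 − (1/3)x_D.
Setting x_A = x_D in the reaction function: x_A = 23 − (1/3)x_A, so x_A = 23 / (4/3) = 17.25.

17.25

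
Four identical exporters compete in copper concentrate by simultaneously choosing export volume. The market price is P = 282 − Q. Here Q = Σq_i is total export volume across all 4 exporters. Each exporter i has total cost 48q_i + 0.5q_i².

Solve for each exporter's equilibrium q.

39

A representative exporter's profit is π_i = q_i(282 − Q) − 48q_i − 0.5q_i², with Q = q_i + Σ_{j≠i} q_j.
First-order condition: 234 − 3q_i − Σ_{j≠i} q_j = 0.
With identical exporters, set every q_j = q: then 234 − 3q − 3q = 0, i.e. q = 234/6 = 39.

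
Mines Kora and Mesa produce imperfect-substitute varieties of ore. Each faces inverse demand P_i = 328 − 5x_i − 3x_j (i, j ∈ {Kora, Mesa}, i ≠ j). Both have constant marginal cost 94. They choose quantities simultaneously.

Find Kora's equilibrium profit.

1620

Mine Kora's profit: π = x_{Kora}(328 − 5x_{Kora} − 3x_{Mesa}) − 94x_{Kora}.
∂π/∂x_{Kora} = 234 − 10x_{Kora} − 3x_{Mesa} = 0 ⇒ x_{Kora} = 23.4 − 0.3x_{Mesa}.
Setting x_{Kora} = x_{Mesa} in the reaction function: x_{Kora} = 23.4 − 0.3x_{Kora}, so x_{Kora} = 23.4 / 1.3 = 18.
P_{Kora} = 328 − 5·18 − 3·18 = 184.
Profit = (184 − 94)·18 = 1620.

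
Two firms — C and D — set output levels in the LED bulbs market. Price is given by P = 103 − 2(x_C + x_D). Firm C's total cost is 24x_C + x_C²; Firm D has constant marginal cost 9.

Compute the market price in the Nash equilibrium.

49.6

Firm C's profit: π = x_C(103 − 2(x_C + x_D)) − 24x_C − x_C².
∂π/∂x_C = 79 − 6x_C − 2x_D = 0, so x_C = 79/6 − (1/3)x_D.
For D: ∂π/∂x_D = 94 − 4x_D − 2x_C = 0 ⇒ x_D = 23.5 − 0.5x_C.
Substituting the second reaction function into the first: x_C = 79/6 − (1/3)(23.5 − 0.5x_C), which gives (5/6)x_C = 16/3 ⇒ x_C = 6.4.
Then x_D = 23.5 − 0.5·6.4 = 20.3.
Equilibrium price: P = 103 − 2·26.7 = 49.6.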